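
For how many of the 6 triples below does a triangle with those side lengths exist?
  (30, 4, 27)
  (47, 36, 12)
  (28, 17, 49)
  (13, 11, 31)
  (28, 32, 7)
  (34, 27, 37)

(4,27,30): 4+27 > 30 → valid
(12,36,47): 12+36 > 47 → valid
(17,28,49): 17+28 ≤ 49 → not valid
(11,13,31): 11+13 ≤ 31 → not valid
(7,28,32): 7+28 > 32 → valid
(27,34,37): 27+34 > 37 → valid
4 of the 6 triples form a triangle.

4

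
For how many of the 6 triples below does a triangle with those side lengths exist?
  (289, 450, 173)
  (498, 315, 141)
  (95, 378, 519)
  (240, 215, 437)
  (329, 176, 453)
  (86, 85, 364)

3

(173,289,450): 173+289 > 450 → valid
(141,315,498): 141+315 ≤ 498 → not valid
(95,378,519): 95+378 ≤ 519 → not valid
(215,240,437): 215+240 > 437 → valid
(176,329,453): 176+329 > 453 → valid
(85,86,364): 85+86 ≤ 364 → not valid
3 of the 6 triples form a triangle.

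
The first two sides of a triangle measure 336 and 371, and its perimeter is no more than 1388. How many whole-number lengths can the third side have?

Triangle inequality: 35 < x < 707. Perimeter ≤ 1388 gives x ≤ 1388 − 336 − 371 = 681.
So 35 < x ≤ 681; integers 36 through 681: 646 values.

646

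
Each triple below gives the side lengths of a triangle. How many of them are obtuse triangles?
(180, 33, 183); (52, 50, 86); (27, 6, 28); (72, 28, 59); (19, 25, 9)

(180,33,183): 33²+180² = 33489 = 183² → right
(52,50,86): 50²+52² = 5204 < 7396 = 86² → obtuse
(27,6,28): 6²+27² = 765 < 784 = 28² → obtuse
(72,28,59): 28²+59² = 4265 < 5184 = 72² → obtuse
(19,25,9): 9²+19² = 442 < 625 = 25² → obtuse
4 of the 5 are obtuse.

4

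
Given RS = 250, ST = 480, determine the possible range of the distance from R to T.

By the triangle inequality, |250 − 480| ≤ RT ≤ 250 + 480.

230 ≤ RT ≤ 730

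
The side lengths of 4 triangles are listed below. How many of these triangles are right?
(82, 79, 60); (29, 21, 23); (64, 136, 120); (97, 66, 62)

1

(82,79,60): 60²+79² = 9841 > 6724 = 82² → acute
(29,21,23): 21²+23² = 970 > 841 = 29² → acute
(64,136,120): 64²+120² = 18496 = 136² → right
(97,66,62): 62²+66² = 8200 < 9409 = 97² → obtuse
1 of the 4 is right.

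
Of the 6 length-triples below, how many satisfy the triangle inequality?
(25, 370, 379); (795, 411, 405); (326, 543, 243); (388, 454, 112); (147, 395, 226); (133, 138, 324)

4

(25,370,379): 25+370 > 379 → valid
(405,411,795): 405+411 > 795 → valid
(243,326,543): 243+326 > 543 → valid
(112,388,454): 112+388 > 454 → valid
(147,226,395): 147+226 ≤ 395 → not valid
(133,138,324): 133+138 ≤ 324 → not valid
4 of the 6 triples form a triangle.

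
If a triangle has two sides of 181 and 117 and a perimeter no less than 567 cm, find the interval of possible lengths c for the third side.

Triangle inequality alone gives 64 < c < 298.
The perimeter condition gives c ≥ 567 − 181 − 117 = 269.
Intersecting the two: 269 ≤ c < 298.

269 ≤ c < 298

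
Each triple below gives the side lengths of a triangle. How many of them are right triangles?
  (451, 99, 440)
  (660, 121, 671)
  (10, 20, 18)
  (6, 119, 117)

2

(451,99,440): 99²+440² = 203401 = 451² → right
(660,121,671): 121²+660² = 450241 = 671² → right
(10,20,18): 10²+18² = 424 > 400 = 20² → acute
(6,119,117): 6²+117² = 13725 < 14161 = 119² → obtuse
2 of the 4 are right.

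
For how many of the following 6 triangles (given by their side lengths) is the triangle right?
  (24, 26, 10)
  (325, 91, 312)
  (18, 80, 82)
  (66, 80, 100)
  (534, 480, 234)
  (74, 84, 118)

(24,26,10): 10²+24² = 676 = 26² → right
(325,91,312): 91²+312² = 105625 = 325² → right
(18,80,82): 18²+80² = 6724 = 82² → right
(66,80,100): 66²+80² = 10756 > 10000 = 100² → acute
(534,480,234): 234²+480² = 285156 = 534² → right
(74,84,118): 74²+84² = 12532 < 13924 = 118² → obtuse
4 of the 6 are right.

4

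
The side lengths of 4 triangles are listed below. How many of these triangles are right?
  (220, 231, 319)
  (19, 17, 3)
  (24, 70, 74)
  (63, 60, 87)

3

(220,231,319): 220²+231² = 101761 = 319² → right
(19,17,3): 3²+17² = 298 < 361 = 19² → obtuse
(24,70,74): 24²+70² = 5476 = 74² → right
(63,60,87): 60²+63² = 7569 = 87² → right
3 of the 4 are right.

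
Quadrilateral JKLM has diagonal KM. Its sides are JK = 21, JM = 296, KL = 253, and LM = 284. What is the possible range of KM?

From triangle JKM: |21 − 296| < KM < 21 + 296, i.e. 275 < KM < 317.
From triangle LKM: 31 < KM < 537.
Both must hold, so KM lies in the intersection.

275 < KM < 317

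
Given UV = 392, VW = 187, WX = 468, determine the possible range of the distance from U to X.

0 ≤ UX ≤ 1047

The maximum is all hops collinear in one direction: 392 + 187 + 468 = 1047.
The longest hop is 468; the others sum to 579. Since 468 ≤ 579, the path can fold back on itself completely, so the minimum distance is 0.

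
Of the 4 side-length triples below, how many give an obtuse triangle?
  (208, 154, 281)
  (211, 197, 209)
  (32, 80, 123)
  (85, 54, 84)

1

(208,154,281): 154²+208² = 66980 < 78961 = 281² → obtuse
(211,197,209): 197²+209² = 82490 > 44521 = 211² → acute
(32,80,123): 32+80 ≤ 123, not a triangle
(85,54,84): 54²+84² = 9972 > 7225 = 85² → acute
1 of the 4 is obtuse.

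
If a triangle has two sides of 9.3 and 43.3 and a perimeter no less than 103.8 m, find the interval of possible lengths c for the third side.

51.2 ≤ c < 52.6

Triangle inequality alone gives 34.0 < c < 52.6.
The perimeter condition gives c ≥ 103.8 − 9.3 − 43.3 = 51.2.
Intersecting the two: 51.2 ≤ c < 52.6.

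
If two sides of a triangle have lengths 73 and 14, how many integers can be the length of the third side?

The third side lies in the open interval (59, 87).
Integers from 60 to 86 inclusive: 86 − 60 + 1 = 27.

27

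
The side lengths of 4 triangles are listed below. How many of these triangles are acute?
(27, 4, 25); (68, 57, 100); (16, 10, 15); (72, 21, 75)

(27,4,25): 4²+25² = 641 < 729 = 27² → obtuse
(68,57,100): 57²+68² = 7873 < 10000 = 100² → obtuse
(16,10,15): 10²+15² = 325 > 256 = 16² → acute
(72,21,75): 21²+72² = 5625 = 75² → right
1 of the 4 is acute.

1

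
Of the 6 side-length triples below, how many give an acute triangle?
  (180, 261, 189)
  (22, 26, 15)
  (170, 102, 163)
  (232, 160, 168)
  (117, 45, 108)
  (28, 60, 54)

3

(180,261,189): 180²+189² = 68121 = 261² → right
(22,26,15): 15²+22² = 709 > 676 = 26² → acute
(170,102,163): 102²+163² = 36973 > 28900 = 170² → acute
(232,160,168): 160²+168² = 53824 = 232² → right
(117,45,108): 45²+108² = 13689 = 117² → right
(28,60,54): 28²+54² = 3700 > 3600 = 60² → acute
3 of the 6 are acute.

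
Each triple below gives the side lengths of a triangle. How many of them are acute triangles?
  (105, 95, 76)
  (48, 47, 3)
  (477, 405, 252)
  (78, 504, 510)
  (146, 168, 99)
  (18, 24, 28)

3

(105,95,76): 76²+95² = 14801 > 11025 = 105² → acute
(48,47,3): 3²+47² = 2218 < 2304 = 48² → obtuse
(477,405,252): 252²+405² = 227529 = 477² → right
(78,504,510): 78²+504² = 260100 = 510² → right
(146,168,99): 99²+146² = 31117 > 28224 = 168² → acute
(18,24,28): 18²+24² = 900 > 784 = 28² → acute
3 of the 6 are acute.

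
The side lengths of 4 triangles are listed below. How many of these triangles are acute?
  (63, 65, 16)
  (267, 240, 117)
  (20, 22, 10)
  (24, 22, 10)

2

(63,65,16): 16²+63² = 4225 = 65² → right
(267,240,117): 117²+240² = 71289 = 267² → right
(20,22,10): 10²+20² = 500 > 484 = 22² → acute
(24,22,10): 10²+22² = 584 > 576 = 24² → acute
2 of the 4 are acute.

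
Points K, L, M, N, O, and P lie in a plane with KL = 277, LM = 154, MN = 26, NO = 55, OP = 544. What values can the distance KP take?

The maximum is all hops collinear in one direction: 277 + 154 + 26 + 55 + 544 = 1056.
The longest hop is 544; the others sum to 512. Folding the others back against it leaves at least 544 − 512 = 32.

32 ≤ KP ≤ 1056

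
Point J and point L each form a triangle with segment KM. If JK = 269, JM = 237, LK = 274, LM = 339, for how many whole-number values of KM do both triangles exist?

From triangle JKM: 32 < KM < 506.
From triangle LKM: 65 < KM < 613.
Intersection: 65 < KM < 506, so integers 66 through 505: 440 values.

440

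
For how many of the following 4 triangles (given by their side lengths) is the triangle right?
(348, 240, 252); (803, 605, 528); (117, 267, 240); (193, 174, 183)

3

(348,240,252): 240²+252² = 121104 = 348² → right
(803,605,528): 528²+605² = 644809 = 803² → right
(117,267,240): 117²+240² = 71289 = 267² → right
(193,174,183): 174²+183² = 63765 > 37249 = 193² → acute
3 of the 4 are right.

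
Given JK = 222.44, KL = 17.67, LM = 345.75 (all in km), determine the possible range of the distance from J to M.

The maximum is all hops collinear in one direction: 222.44 + 17.67 + 345.75 = 585.86.
The longest hop is 345.75; the others sum to 240.11. Folding the others back against it leaves at least 345.75 − 240.11 = 105.64.

105.64 ≤ JM ≤ 585.86 km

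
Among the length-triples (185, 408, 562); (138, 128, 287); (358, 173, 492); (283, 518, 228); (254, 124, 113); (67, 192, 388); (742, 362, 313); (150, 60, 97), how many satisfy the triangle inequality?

3

(185,408,562): 185+408 > 562 → valid
(128,138,287): 128+138 ≤ 287 → not valid
(173,358,492): 173+358 > 492 → valid
(228,283,518): 228+283 ≤ 518 → not valid
(113,124,254): 113+124 ≤ 254 → not valid
(67,192,388): 67+192 ≤ 388 → not valid
(313,362,742): 313+362 ≤ 742 → not valid
(60,97,150): 60+97 > 150 → valid
3 of the 8 triples form a triangle.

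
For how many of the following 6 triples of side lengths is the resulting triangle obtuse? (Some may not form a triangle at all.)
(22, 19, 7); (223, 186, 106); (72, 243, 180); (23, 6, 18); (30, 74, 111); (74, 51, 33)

(22,19,7): 7²+19² = 410 < 484 = 22² → obtuse
(223,186,106): 106²+186² = 45832 < 49729 = 223² → obtuse
(72,243,180): 72²+180² = 37584 < 59049 = 243² → obtuse
(23,6,18): 6²+18² = 360 < 529 = 23² → obtuse
(30,74,111): 30+74 ≤ 111, not a triangle
(74,51,33): 33²+51² = 3690 < 5476 = 74² → obtuse
5 of the 6 are obtuse.

5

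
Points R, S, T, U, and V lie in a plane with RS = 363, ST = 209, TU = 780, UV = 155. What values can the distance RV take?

53 ≤ RV ≤ 1507

The maximum is all hops collinear in one direction: 363 + 209 + 780 + 155 = 1507.
The longest hop is 780; the others sum to 727. Folding the others back against it leaves at least 780 − 727 = 53.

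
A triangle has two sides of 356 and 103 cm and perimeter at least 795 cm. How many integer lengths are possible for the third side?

Triangle inequality: 253 < x < 459. Perimeter ≥ 795 gives x ≥ 795 − 356 − 103 = 336.
So 336 ≤ x < 459; integers 336 through 458: 123 values.

123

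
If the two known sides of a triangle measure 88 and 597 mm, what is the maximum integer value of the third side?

The third side must be strictly less than 88 + 597 = 685.
The largest integer below 685 is 684.

684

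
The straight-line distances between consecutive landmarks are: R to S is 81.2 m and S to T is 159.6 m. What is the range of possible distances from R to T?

By the triangle inequality, |81.2 − 159.6| ≤ RT ≤ 81.2 + 159.6.

78.4 ≤ RT ≤ 240.8 m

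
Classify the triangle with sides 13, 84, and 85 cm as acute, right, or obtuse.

Compare the square of the longest side to the sum of squares of the other two: 13² + 84² = 7225 = 85².

right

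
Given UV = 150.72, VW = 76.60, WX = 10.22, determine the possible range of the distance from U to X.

The maximum is all hops collinear in one direction: 150.72 + 76.60 + 10.22 = 237.54.
The longest hop is 150.72; the others sum to 86.82. Folding the others back against it leaves at least 150.72 − 86.82 = 63.90.

63.90 ≤ UX ≤ 237.54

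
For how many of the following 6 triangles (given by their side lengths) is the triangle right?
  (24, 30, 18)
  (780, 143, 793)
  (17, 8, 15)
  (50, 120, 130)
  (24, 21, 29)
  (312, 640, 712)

(24,30,18): 18²+24² = 900 = 30² → right
(780,143,793): 143²+780² = 628849 = 793² → right
(17,8,15): 8²+15² = 289 = 17² → right
(50,120,130): 50²+120² = 16900 = 130² → right
(24,21,29): 21²+24² = 1017 > 841 = 29² → acute
(312,640,712): 312²+640² = 506944 = 712² → right
5 of the 6 are right.

5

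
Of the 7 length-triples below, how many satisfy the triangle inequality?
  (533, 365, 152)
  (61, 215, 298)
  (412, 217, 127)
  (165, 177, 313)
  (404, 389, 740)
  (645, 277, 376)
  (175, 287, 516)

3

(152,365,533): 152+365 ≤ 533 → not valid
(61,215,298): 61+215 ≤ 298 → not valid
(127,217,412): 127+217 ≤ 412 → not valid
(165,177,313): 165+177 > 313 → valid
(389,404,740): 389+404 > 740 → valid
(277,376,645): 277+376 > 645 → valid
(175,287,516): 175+287 ≤ 516 → not valid
3 of the 7 triples form a triangle.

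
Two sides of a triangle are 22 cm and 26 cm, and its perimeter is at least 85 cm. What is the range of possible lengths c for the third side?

37 ≤ c < 48

Triangle inequality alone gives 4 < c < 48.
The perimeter condition gives c ≥ 85 − 22 − 26 = 37.
Intersecting the two: 37 ≤ c < 48.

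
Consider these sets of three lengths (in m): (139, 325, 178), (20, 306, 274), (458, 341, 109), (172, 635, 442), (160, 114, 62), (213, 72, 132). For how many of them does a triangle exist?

1

(139,178,325): 139+178 ≤ 325 → not valid
(20,274,306): 20+274 ≤ 306 → not valid
(109,341,458): 109+341 ≤ 458 → not valid
(172,442,635): 172+442 ≤ 635 → not valid
(62,114,160): 62+114 > 160 → valid
(72,132,213): 72+132 ≤ 213 → not valid
1 of the 6 triples forms a triangle.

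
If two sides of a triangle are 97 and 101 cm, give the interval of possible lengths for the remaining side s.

4 < s < 198

By the triangle inequality, s must be less than 97 + 101 = 198 and greater than |97 − 101| = 4.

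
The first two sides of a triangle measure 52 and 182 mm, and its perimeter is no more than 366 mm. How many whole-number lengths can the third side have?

2

Triangle inequality: 130 < x < 234. Perimeter ≤ 366 gives x ≤ 366 − 52 − 182 = 132.
So 130 < x ≤ 132; integers 131 through 132: 2 values.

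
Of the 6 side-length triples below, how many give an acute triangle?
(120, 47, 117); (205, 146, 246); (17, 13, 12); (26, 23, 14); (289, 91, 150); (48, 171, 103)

4

(120,47,117): 47²+117² = 15898 > 14400 = 120² → acute
(205,146,246): 146²+205² = 63341 > 60516 = 246² → acute
(17,13,12): 12²+13² = 313 > 289 = 17² → acute
(26,23,14): 14²+23² = 725 > 676 = 26² → acute
(289,91,150): 91+150 ≤ 289, not a triangle
(48,171,103): 48+103 ≤ 171, not a triangle
4 of the 6 are acute.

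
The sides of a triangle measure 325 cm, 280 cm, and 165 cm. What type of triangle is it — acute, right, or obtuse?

Compare the square of the longest side to the sum of squares of the other two: 165² + 280² = 105625 = 325².

right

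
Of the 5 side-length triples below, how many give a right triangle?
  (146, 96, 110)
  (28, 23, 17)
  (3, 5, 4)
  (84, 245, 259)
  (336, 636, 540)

(146,96,110): 96²+110² = 21316 = 146² → right
(28,23,17): 17²+23² = 818 > 784 = 28² → acute
(3,5,4): 3²+4² = 25 = 5² → right
(84,245,259): 84²+245² = 67081 = 259² → right
(336,636,540): 336²+540² = 404496 = 636² → right
4 of the 5 are right.

4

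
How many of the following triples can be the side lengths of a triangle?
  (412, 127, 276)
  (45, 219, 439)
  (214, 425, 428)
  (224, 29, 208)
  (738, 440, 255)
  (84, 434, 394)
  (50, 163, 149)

4

(127,276,412): 127+276 ≤ 412 → not valid
(45,219,439): 45+219 ≤ 439 → not valid
(214,425,428): 214+425 > 428 → valid
(29,208,224): 29+208 > 224 → valid
(255,440,738): 255+440 ≤ 738 → not valid
(84,394,434): 84+394 > 434 → valid
(50,149,163): 50+149 > 163 → valid
4 of the 7 triples form a triangle.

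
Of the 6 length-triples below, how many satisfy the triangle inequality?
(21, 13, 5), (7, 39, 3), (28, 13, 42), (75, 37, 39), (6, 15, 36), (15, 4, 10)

1

(5,13,21): 5+13 ≤ 21 → not valid
(3,7,39): 3+7 ≤ 39 → not valid
(13,28,42): 13+28 ≤ 42 → not valid
(37,39,75): 37+39 > 75 → valid
(6,15,36): 6+15 ≤ 36 → not valid
(4,10,15): 4+10 ≤ 15 → not valid
1 of the 6 triples forms a triangle.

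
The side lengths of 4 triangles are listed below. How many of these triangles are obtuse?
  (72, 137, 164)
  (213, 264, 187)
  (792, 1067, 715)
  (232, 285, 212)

(72,137,164): 72²+137² = 23953 < 26896 = 164² → obtuse
(213,264,187): 187²+213² = 80338 > 69696 = 264² → acute
(792,1067,715): 715²+792² = 1138489 = 1067² → right
(232,285,212): 212²+232² = 98768 > 81225 = 285² → acute
1 of the 4 is obtuse.

1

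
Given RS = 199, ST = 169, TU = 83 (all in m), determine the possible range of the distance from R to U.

0 ≤ RU ≤ 451 m

The maximum is all hops collinear in one direction: 199 + 169 + 83 = 451.
The longest hop is 199; the others sum to 252. Since 199 ≤ 252, the path can fold back on itself completely, so the minimum distance is 0.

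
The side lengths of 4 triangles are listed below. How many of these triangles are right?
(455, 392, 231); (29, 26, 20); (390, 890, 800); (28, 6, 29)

(455,392,231): 231²+392² = 207025 = 455² → right
(29,26,20): 20²+26² = 1076 > 841 = 29² → acute
(390,890,800): 390²+800² = 792100 = 890² → right
(28,6,29): 6²+28² = 820 < 841 = 29² → obtuse
2 of the 4 are right.

2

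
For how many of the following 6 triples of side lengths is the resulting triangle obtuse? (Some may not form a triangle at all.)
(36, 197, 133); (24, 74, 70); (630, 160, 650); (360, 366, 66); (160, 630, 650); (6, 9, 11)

1

(36,197,133): 36+133 ≤ 197, not a triangle
(24,74,70): 24²+70² = 5476 = 74² → right
(630,160,650): 160²+630² = 422500 = 650² → right
(360,366,66): 66²+360² = 133956 = 366² → right
(160,630,650): 160²+630² = 422500 = 650² → right
(6,9,11): 6²+9² = 117 < 121 = 11² → obtuse
1 of the 6 is obtuse.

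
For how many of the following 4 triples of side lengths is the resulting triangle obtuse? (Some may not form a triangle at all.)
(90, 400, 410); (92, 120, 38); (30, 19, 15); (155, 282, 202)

3

(90,400,410): 90²+400² = 168100 = 410² → right
(92,120,38): 38²+92² = 9908 < 14400 = 120² → obtuse
(30,19,15): 15²+19² = 586 < 900 = 30² → obtuse
(155,282,202): 155²+202² = 64829 < 79524 = 282² → obtuse
3 of the 4 are obtuse.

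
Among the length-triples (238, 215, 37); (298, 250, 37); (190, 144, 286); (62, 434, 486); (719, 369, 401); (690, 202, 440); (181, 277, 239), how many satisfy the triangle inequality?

(37,215,238): 37+215 > 238 → valid
(37,250,298): 37+250 ≤ 298 → not valid
(144,190,286): 144+190 > 286 → valid
(62,434,486): 62+434 > 486 → valid
(369,401,719): 369+401 > 719 → valid
(202,440,690): 202+440 ≤ 690 → not valid
(181,239,277): 181+239 > 277 → valid
5 of the 7 triples form a triangle.

5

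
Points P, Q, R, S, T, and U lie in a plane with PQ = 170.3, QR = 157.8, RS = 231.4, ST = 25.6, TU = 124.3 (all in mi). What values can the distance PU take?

0 ≤ PU ≤ 709.4 mi

The maximum is all hops collinear in one direction: 170.3 + 157.8 + 231.4 + 25.6 + 124.3 = 709.4.
The longest hop is 231.4; the others sum to 478.0. Since 231.4 ≤ 478.0, the path can fold back on itself completely, so the minimum distance is 0.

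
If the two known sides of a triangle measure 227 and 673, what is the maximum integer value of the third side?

The third side must be strictly less than 227 + 673 = 900.
The largest integer below 900 is 899.

899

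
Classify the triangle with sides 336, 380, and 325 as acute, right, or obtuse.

Compare the square of the longest side to the sum of squares of the other two: 325² + 336² = 218521 > 144400 = 380².

acute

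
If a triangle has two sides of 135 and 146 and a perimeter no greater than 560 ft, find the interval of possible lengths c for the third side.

11 < c ≤ 279

Triangle inequality alone gives 11 < c < 281.
The perimeter condition gives c ≤ 560 − 135 − 146 = 279.
Intersecting the two: 11 < c ≤ 279.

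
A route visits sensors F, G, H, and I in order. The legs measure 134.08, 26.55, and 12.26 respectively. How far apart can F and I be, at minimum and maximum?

95.27 ≤ FI ≤ 172.89

The maximum is all hops collinear in one direction: 134.08 + 26.55 + 12.26 = 172.89.
The longest hop is 134.08; the others sum to 38.81. Folding the others back against it leaves at least 134.08 − 38.81 = 95.27.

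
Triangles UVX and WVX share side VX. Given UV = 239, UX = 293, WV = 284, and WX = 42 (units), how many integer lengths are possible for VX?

83

From triangle UVX: 54 < VX < 532.
From triangle WVX: 242 < VX < 326.
Intersection: 242 < VX < 326, so integers 243 through 325: 83 values.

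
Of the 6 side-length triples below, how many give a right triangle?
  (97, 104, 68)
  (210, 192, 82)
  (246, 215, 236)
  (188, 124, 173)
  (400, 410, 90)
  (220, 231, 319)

(97,104,68): 68²+97² = 14033 > 10816 = 104² → acute
(210,192,82): 82²+192² = 43588 < 44100 = 210² → obtuse
(246,215,236): 215²+236² = 101921 > 60516 = 246² → acute
(188,124,173): 124²+173² = 45305 > 35344 = 188² → acute
(400,410,90): 90²+400² = 168100 = 410² → right
(220,231,319): 220²+231² = 101761 = 319² → right
2 of the 6 are right.

2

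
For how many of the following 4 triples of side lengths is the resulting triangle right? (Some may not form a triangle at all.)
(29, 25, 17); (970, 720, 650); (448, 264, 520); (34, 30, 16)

3

(29,25,17): 17²+25² = 914 > 841 = 29² → acute
(970,720,650): 650²+720² = 940900 = 970² → right
(448,264,520): 264²+448² = 270400 = 520² → right
(34,30,16): 16²+30² = 1156 = 34² → right
3 of the 4 are right.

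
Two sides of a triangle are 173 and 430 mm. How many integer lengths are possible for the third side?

The third side lies in the open interval (257, 603).
Integers from 258 to 602 inclusive: 602 − 258 + 1 = 345.

345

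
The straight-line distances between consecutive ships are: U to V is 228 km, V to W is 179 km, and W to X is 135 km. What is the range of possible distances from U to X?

0 ≤ UX ≤ 542 km

The maximum is all hops collinear in one direction: 228 + 179 + 135 = 542.
The longest hop is 228; the others sum to 314. Since 228 ≤ 314, the path can fold back on itself completely, so the minimum distance is 0.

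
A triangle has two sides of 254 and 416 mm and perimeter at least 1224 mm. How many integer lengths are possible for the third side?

Triangle inequality: 162 < x < 670. Perimeter ≥ 1224 gives x ≥ 1224 − 254 − 416 = 554.
So 554 ≤ x < 670; integers 554 through 669: 116 values.

116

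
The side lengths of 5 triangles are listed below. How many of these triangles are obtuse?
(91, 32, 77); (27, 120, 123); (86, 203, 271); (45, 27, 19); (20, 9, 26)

4

(91,32,77): 32²+77² = 6953 < 8281 = 91² → obtuse
(27,120,123): 27²+120² = 15129 = 123² → right
(86,203,271): 86²+203² = 48605 < 73441 = 271² → obtuse
(45,27,19): 19²+27² = 1090 < 2025 = 45² → obtuse
(20,9,26): 9²+20² = 481 < 676 = 26² → obtuse
4 of the 5 are obtuse.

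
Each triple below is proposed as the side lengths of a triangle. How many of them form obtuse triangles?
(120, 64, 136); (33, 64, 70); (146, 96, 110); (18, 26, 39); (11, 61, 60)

(120,64,136): 64²+120² = 18496 = 136² → right
(33,64,70): 33²+64² = 5185 > 4900 = 70² → acute
(146,96,110): 96²+110² = 21316 = 146² → right
(18,26,39): 18²+26² = 1000 < 1521 = 39² → obtuse
(11,61,60): 11²+60² = 3721 = 61² → right
1 of the 5 is obtuse.

1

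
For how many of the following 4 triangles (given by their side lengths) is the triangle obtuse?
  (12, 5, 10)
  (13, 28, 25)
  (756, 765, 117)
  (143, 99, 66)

2

(12,5,10): 5²+10² = 125 < 144 = 12² → obtuse
(13,28,25): 13²+25² = 794 > 784 = 28² → acute
(756,765,117): 117²+756² = 585225 = 765² → right
(143,99,66): 66²+99² = 14157 < 20449 = 143² → obtuse
2 of the 4 are obtuse.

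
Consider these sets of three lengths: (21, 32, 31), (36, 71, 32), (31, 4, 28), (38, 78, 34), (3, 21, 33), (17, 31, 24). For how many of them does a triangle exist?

(21,31,32): 21+31 > 32 → valid
(32,36,71): 32+36 ≤ 71 → not valid
(4,28,31): 4+28 > 31 → valid
(34,38,78): 34+38 ≤ 78 → not valid
(3,21,33): 3+21 ≤ 33 → not valid
(17,24,31): 17+24 > 31 → valid
3 of the 6 triples form a triangle.

3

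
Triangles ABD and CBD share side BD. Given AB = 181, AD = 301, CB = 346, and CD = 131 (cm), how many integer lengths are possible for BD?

From triangle ABD: 120 < BD < 482.
From triangle CBD: 215 < BD < 477.
Intersection: 215 < BD < 477, so integers 216 through 476: 261 values.

261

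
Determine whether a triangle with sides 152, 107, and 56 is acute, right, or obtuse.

Compare the square of the longest side to the sum of squares of the other two: 56² + 107² = 14585 < 23104 = 152².

obtuse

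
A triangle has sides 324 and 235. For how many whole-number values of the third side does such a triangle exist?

469

The third side lies in the open interval (89, 559).
Integers from 90 to 558 inclusive: 558 − 90 + 1 = 469.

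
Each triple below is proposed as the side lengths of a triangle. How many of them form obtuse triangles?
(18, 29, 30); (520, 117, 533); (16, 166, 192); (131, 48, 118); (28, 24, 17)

1

(18,29,30): 18²+29² = 1165 > 900 = 30² → acute
(520,117,533): 117²+520² = 284089 = 533² → right
(16,166,192): 16+166 ≤ 192, not a triangle
(131,48,118): 48²+118² = 16228 < 17161 = 131² → obtuse
(28,24,17): 17²+24² = 865 > 784 = 28² → acute
1 of the 5 is obtuse.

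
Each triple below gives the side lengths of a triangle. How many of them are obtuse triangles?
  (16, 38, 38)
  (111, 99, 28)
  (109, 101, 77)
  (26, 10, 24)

(16,38,38): 16²+38² = 1700 > 1444 = 38² → acute
(111,99,28): 28²+99² = 10585 < 12321 = 111² → obtuse
(109,101,77): 77²+101² = 16130 > 11881 = 109² → acute
(26,10,24): 10²+24² = 676 = 26² → right
1 of the 4 is obtuse.

1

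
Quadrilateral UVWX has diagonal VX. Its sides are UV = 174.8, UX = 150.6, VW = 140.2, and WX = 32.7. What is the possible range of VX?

107.5 < VX < 172.9

From triangle UVX: |174.8 − 150.6| < VX < 174.8 + 150.6, i.e. 24.2 < VX < 325.4.
From triangle WVX: 107.5 < VX < 172.9.
Both must hold, so VX lies in the intersection.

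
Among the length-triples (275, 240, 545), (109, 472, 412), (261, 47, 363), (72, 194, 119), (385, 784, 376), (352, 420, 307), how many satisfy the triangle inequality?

2

(240,275,545): 240+275 ≤ 545 → not valid
(109,412,472): 109+412 > 472 → valid
(47,261,363): 47+261 ≤ 363 → not valid
(72,119,194): 72+119 ≤ 194 → not valid
(376,385,784): 376+385 ≤ 784 → not valid
(307,352,420): 307+352 > 420 → valid
2 of the 6 triples form a triangle.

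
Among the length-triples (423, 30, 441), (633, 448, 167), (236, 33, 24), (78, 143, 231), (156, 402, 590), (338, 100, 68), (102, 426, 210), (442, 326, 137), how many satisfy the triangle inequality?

(30,423,441): 30+423 > 441 → valid
(167,448,633): 167+448 ≤ 633 → not valid
(24,33,236): 24+33 ≤ 236 → not valid
(78,143,231): 78+143 ≤ 231 → not valid
(156,402,590): 156+402 ≤ 590 → not valid
(68,100,338): 68+100 ≤ 338 → not valid
(102,210,426): 102+210 ≤ 426 → not valid
(137,326,442): 137+326 > 442 → valid
2 of the 8 triples form a triangle.

2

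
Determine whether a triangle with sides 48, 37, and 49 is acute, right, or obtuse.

acute

Compare the square of the longest side to the sum of squares of the other two: 37² + 48² = 3673 > 2401 = 49².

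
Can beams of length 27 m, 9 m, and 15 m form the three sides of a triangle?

No

The longest side is 27, but the other two sum to only 24.
24 < 27, so the triangle inequality fails.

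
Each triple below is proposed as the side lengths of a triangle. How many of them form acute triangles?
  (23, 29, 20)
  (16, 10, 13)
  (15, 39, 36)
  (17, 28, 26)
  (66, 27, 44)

(23,29,20): 20²+23² = 929 > 841 = 29² → acute
(16,10,13): 10²+13² = 269 > 256 = 16² → acute
(15,39,36): 15²+36² = 1521 = 39² → right
(17,28,26): 17²+26² = 965 > 784 = 28² → acute
(66,27,44): 27²+44² = 2665 < 4356 = 66² → obtuse
3 of the 5 are acute.

3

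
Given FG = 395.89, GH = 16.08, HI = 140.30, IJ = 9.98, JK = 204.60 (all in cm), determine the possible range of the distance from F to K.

24.93 ≤ FK ≤ 766.85 cm

The maximum is all hops collinear in one direction: 395.89 + 16.08 + 140.30 + 9.98 + 204.60 = 766.85.
The longest hop is 395.89; the others sum to 370.96. Folding the others back against it leaves at least 395.89 − 370.96 = 24.93.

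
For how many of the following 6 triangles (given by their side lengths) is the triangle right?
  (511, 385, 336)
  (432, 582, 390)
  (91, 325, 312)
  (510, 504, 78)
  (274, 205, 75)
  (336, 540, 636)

(511,385,336): 336²+385² = 261121 = 511² → right
(432,582,390): 390²+432² = 338724 = 582² → right
(91,325,312): 91²+312² = 105625 = 325² → right
(510,504,78): 78²+504² = 260100 = 510² → right
(274,205,75): 75²+205² = 47650 < 75076 = 274² → obtuse
(336,540,636): 336²+540² = 404496 = 636² → right
5 of the 6 are right.

5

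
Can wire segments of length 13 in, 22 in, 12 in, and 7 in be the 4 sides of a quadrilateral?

A quadrilateral exists iff every side is shorter than the sum of the others — equivalently, the longest side is less than the sum of the rest.
Longest side 22 < 32 (sum of the remaining 3), so yes.

Yes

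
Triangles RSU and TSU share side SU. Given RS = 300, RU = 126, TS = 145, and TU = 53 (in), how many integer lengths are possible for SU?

From triangle RSU: 174 < SU < 426.
From triangle TSU: 92 < SU < 198.
Intersection: 174 < SU < 198, so integers 175 through 197: 23 values.

23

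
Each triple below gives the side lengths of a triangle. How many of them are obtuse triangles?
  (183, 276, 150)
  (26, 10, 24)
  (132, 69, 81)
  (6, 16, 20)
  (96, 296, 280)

3

(183,276,150): 150²+183² = 55989 < 76176 = 276² → obtuse
(26,10,24): 10²+24² = 676 = 26² → right
(132,69,81): 69²+81² = 11322 < 17424 = 132² → obtuse
(6,16,20): 6²+16² = 292 < 400 = 20² → obtuse
(96,296,280): 96²+280² = 87616 = 296² → right
3 of the 5 are obtuse.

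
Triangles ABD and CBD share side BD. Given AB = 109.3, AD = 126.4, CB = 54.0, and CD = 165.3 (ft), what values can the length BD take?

From triangle ABD: |109.3 − 126.4| < BD < 109.3 + 126.4, i.e. 17.1 < BD < 235.7.
From triangle CBD: 111.3 < BD < 219.3.
Both must hold, so BD lies in the intersection.

111.3 < BD < 219.3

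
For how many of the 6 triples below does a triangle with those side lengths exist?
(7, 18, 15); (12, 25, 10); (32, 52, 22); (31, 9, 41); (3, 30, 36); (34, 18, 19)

3

(7,15,18): 7+15 > 18 → valid
(10,12,25): 10+12 ≤ 25 → not valid
(22,32,52): 22+32 > 52 → valid
(9,31,41): 9+31 ≤ 41 → not valid
(3,30,36): 3+30 ≤ 36 → not valid
(18,19,34): 18+19 > 34 → valid
3 of the 6 triples form a triangle.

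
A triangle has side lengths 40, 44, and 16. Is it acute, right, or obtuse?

Compare the square of the longest side to the sum of squares of the other two: 16² + 40² = 1856 < 1936 = 44².

obtuse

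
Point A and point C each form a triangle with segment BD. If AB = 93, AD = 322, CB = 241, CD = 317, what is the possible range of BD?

229 < BD < 415

From triangle ABD: |93 − 322| < BD < 93 + 322, i.e. 229 < BD < 415.
From triangle CBD: 76 < BD < 558.
Both must hold, so BD lies in the intersection.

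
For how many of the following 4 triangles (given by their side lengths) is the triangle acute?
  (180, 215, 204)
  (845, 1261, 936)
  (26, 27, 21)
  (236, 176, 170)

3

(180,215,204): 180²+204² = 74016 > 46225 = 215² → acute
(845,1261,936): 845²+936² = 1590121 = 1261² → right
(26,27,21): 21²+26² = 1117 > 729 = 27² → acute
(236,176,170): 170²+176² = 59876 > 55696 = 236² → acute
3 of the 4 are acute.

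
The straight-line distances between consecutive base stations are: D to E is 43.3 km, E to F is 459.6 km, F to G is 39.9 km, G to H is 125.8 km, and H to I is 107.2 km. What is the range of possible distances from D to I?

143.4 ≤ DI ≤ 775.8 km

The maximum is all hops collinear in one direction: 43.3 + 459.6 + 39.9 + 125.8 + 107.2 = 775.8.
The longest hop is 459.6; the others sum to 316.2. Folding the others back against it leaves at least 459.6 − 316.2 = 143.4.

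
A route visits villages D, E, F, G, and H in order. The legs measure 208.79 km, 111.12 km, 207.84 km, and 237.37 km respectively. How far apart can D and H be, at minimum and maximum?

0 ≤ DH ≤ 765.12 km

The maximum is all hops collinear in one direction: 208.79 + 111.12 + 207.84 + 237.37 = 765.12.
The longest hop is 237.37; the others sum to 527.75. Since 237.37 ≤ 527.75, the path can fold back on itself completely, so the minimum distance is 0.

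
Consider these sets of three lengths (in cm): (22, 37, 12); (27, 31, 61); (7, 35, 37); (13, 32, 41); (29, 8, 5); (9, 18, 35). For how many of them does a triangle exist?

(12,22,37): 12+22 ≤ 37 → not valid
(27,31,61): 27+31 ≤ 61 → not valid
(7,35,37): 7+35 > 37 → valid
(13,32,41): 13+32 > 41 → valid
(5,8,29): 5+8 ≤ 29 → not valid
(9,18,35): 9+18 ≤ 35 → not valid
2 of the 6 triples form a triangle.

2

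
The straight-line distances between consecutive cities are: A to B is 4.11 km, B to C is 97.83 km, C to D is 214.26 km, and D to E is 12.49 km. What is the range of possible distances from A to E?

The maximum is all hops collinear in one direction: 4.11 + 97.83 + 214.26 + 12.49 = 328.69.
The longest hop is 214.26; the others sum to 114.43. Folding the others back against it leaves at least 214.26 − 114.43 = 99.83.

99.83 ≤ AE ≤ 328.69 km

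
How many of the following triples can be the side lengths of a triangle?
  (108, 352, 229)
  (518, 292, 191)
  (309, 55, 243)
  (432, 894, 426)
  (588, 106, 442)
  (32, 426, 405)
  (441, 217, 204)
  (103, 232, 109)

1

(108,229,352): 108+229 ≤ 352 → not valid
(191,292,518): 191+292 ≤ 518 → not valid
(55,243,309): 55+243 ≤ 309 → not valid
(426,432,894): 426+432 ≤ 894 → not valid
(106,442,588): 106+442 ≤ 588 → not valid
(32,405,426): 32+405 > 426 → valid
(204,217,441): 204+217 ≤ 441 → not valid
(103,109,232): 103+109 ≤ 232 → not valid
1 of the 8 triples forms a triangle.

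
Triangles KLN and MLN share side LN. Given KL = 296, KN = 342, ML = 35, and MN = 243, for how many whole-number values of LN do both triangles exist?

From triangle KLN: 46 < LN < 638.
From triangle MLN: 208 < LN < 278.
Intersection: 208 < LN < 278, so integers 209 through 277: 69 values.

69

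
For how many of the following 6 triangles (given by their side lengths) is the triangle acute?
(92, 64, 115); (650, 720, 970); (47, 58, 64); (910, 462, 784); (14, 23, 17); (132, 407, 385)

(92,64,115): 64²+92² = 12560 < 13225 = 115² → obtuse
(650,720,970): 650²+720² = 940900 = 970² → right
(47,58,64): 47²+58² = 5573 > 4096 = 64² → acute
(910,462,784): 462²+784² = 828100 = 910² → right
(14,23,17): 14²+17² = 485 < 529 = 23² → obtuse
(132,407,385): 132²+385² = 165649 = 407² → right
1 of the 6 is acute.

1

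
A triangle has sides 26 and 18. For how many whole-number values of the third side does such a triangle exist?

The third side lies in the open interval (8, 44).
Integers from 9 to 43 inclusive: 43 − 9 + 1 = 35.

35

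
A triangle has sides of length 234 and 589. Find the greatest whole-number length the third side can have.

822

The third side must be strictly less than 234 + 589 = 823.
The largest integer below 823 is 822.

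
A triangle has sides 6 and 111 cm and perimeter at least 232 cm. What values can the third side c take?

Triangle inequality alone gives 105 < c < 117.
The perimeter condition gives c ≥ 232 − 6 − 111 = 115.
Intersecting the two: 115 ≤ c < 117.

115 ≤ c < 117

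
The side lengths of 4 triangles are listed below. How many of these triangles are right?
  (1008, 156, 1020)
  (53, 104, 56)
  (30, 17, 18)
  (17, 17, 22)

1

(1008,156,1020): 156²+1008² = 1040400 = 1020² → right
(53,104,56): 53²+56² = 5945 < 10816 = 104² → obtuse
(30,17,18): 17²+18² = 613 < 900 = 30² → obtuse
(17,17,22): 17²+17² = 578 > 484 = 22² → acute
1 of the 4 is right.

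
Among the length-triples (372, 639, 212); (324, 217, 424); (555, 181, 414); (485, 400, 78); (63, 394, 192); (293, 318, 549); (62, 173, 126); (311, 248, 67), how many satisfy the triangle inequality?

5

(212,372,639): 212+372 ≤ 639 → not valid
(217,324,424): 217+324 > 424 → valid
(181,414,555): 181+414 > 555 → valid
(78,400,485): 78+400 ≤ 485 → not valid
(63,192,394): 63+192 ≤ 394 → not valid
(293,318,549): 293+318 > 549 → valid
(62,126,173): 62+126 > 173 → valid
(67,248,311): 67+248 > 311 → valid
5 of the 8 triples form a triangle.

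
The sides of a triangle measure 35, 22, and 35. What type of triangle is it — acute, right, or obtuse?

Compare the square of the longest side to the sum of squares of the other two: 22² + 35² = 1709 > 1225 = 35².

acute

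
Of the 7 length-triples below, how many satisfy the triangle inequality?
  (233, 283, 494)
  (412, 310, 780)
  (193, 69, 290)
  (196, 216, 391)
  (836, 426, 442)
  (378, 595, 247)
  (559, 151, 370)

4

(233,283,494): 233+283 > 494 → valid
(310,412,780): 310+412 ≤ 780 → not valid
(69,193,290): 69+193 ≤ 290 → not valid
(196,216,391): 196+216 > 391 → valid
(426,442,836): 426+442 > 836 → valid
(247,378,595): 247+378 > 595 → valid
(151,370,559): 151+370 ≤ 559 → not valid
4 of the 7 triples form a triangle.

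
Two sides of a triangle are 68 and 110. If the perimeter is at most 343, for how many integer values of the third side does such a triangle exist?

123

Triangle inequality: 42 < x < 178. Perimeter ≤ 343 gives x ≤ 343 − 68 − 110 = 165.
So 42 < x ≤ 165; integers 43 through 165: 123 values.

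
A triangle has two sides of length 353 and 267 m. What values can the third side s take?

By the triangle inequality, s must be less than 353 + 267 = 620 and greater than |353 − 267| = 86.

86 < s < 620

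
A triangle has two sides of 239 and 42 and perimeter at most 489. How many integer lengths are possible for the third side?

Triangle inequality: 197 < x < 281. Perimeter ≤ 489 gives x ≤ 489 − 239 − 42 = 208.
So 197 < x ≤ 208; integers 198 through 208: 11 values.

11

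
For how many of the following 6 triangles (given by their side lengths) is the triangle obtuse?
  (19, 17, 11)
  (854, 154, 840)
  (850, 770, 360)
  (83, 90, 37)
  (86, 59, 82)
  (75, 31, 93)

1

(19,17,11): 11²+17² = 410 > 361 = 19² → acute
(854,154,840): 154²+840² = 729316 = 854² → right
(850,770,360): 360²+770² = 722500 = 850² → right
(83,90,37): 37²+83² = 8258 > 8100 = 90² → acute
(86,59,82): 59²+82² = 10205 > 7396 = 86² → acute
(75,31,93): 31²+75² = 6586 < 8649 = 93² → obtuse
1 of the 6 is obtuse.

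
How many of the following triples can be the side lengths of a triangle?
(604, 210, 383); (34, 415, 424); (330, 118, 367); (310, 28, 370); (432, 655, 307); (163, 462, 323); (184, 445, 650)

4

(210,383,604): 210+383 ≤ 604 → not valid
(34,415,424): 34+415 > 424 → valid
(118,330,367): 118+330 > 367 → valid
(28,310,370): 28+310 ≤ 370 → not valid
(307,432,655): 307+432 > 655 → valid
(163,323,462): 163+323 > 462 → valid
(184,445,650): 184+445 ≤ 650 → not valid
4 of the 7 triples form a triangle.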